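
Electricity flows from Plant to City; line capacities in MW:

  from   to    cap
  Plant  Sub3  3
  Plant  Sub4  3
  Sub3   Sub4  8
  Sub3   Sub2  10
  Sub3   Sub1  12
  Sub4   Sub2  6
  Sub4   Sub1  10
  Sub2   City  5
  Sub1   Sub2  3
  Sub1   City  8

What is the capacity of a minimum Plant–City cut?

6

Augment Plant→Sub3→Sub2→City: bottleneck 3, flow now 3.
Augment Plant→Sub4→Sub2→City: bottleneck 2, flow now 5.
Augment Plant→Sub4→Sub1→City: bottleneck 1, flow now 6.
No augmenting path remains; maximum flow = 6.
By max-flow min-cut, the minimum cut capacity equals the max flow.
In the residual graph, reachable from Plant: {Plant}.
Min-cut edges: Plant→Sub3 (3), Plant→Sub4 (3); capacity 3 + 3 = 6.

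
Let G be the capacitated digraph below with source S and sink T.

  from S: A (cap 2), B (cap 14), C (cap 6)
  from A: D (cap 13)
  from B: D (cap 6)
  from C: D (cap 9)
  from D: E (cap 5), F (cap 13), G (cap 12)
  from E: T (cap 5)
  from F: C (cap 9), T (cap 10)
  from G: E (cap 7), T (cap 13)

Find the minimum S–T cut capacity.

14

Augment S→A→D→E→T: bottleneck 2, flow now 2.
Augment S→B→D→E→T: bottleneck 3, flow now 5.
Augment S→B→D→F→T: bottleneck 3, flow now 8.
Augment S→C→D→F→T: bottleneck 6, flow now 14.
No augmenting path remains; maximum flow = 14.
By max-flow min-cut, the minimum cut capacity equals the max flow.
In the residual graph, reachable from S: {S, B}.
Min-cut edges: S→A (2), S→C (6), B→D (6); capacity 2 + 6 + 6 = 14.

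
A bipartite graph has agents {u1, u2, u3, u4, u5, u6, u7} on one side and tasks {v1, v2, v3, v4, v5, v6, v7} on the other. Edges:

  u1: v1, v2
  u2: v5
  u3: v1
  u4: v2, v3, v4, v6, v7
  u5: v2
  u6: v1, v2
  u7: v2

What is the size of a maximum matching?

Unit-capacity flow: source→left, listed edges, right→sink; max matching = max flow.
Augmenting path u1→v1 (+1); matched 1.
Augmenting path u2→v5 (+1); matched 2.
Augmenting path u4→v2 (+1); matched 3.
Augmenting path u5→v2→u4→v3 (+1); matched 4.
No augmenting path remains; maximum matching = 4.
König certificate: {u2, u4, v1, v2} is a vertex cover of size 4 (every listed pair touches it), so no matching can be larger.

4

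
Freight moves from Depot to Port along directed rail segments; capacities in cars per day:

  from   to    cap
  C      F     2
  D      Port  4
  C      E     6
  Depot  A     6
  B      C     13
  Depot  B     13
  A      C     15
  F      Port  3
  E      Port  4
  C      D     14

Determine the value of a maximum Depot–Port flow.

Augment Depot→A→C→D→Port: bottleneck 4, flow now 4.
Augment Depot→A→C→E→Port: bottleneck 2, flow now 6.
Augment Depot→B→C→E→Port: bottleneck 2, flow now 8.
Augment Depot→B→C→F→Port: bottleneck 2, flow now 10.
No augmenting path remains; maximum flow = 10.
In the residual graph, reachable from Depot: {Depot, A, B, C, D, E}.
Min-cut edges: C→F (2), D→Port (4), E→Port (4); capacity 2 + 4 + 4 = 10.
This cut is saturated, so no flow can exceed 10.

10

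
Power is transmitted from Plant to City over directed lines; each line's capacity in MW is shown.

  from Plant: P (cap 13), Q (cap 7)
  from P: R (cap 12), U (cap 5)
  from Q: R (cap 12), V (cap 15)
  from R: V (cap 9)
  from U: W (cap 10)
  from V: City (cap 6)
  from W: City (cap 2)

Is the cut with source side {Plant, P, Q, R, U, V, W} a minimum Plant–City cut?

Given cut capacity: 6 + 2 = 8.
Augment Plant→Q→V→City: bottleneck 6, flow now 6.
Augment Plant→P→U→W→City: bottleneck 2, flow now 8.
No augmenting path remains; maximum flow = 8.
Cut capacity 8 equals the max flow, so it is a minimum cut.

Yes — it is a minimum cut (capacity 8).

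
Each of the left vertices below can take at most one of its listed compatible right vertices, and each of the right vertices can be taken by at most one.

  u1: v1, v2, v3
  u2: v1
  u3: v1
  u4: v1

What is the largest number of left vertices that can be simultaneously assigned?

2

Unit-capacity flow: source→left, listed edges, right→sink; max matching = max flow.
Augmenting path u1→v1 (+1); matched 1.
Augmenting path u2→v1→u1→v2 (+1); matched 2.
No augmenting path remains; maximum matching = 2.
König certificate: {u1, v1} is a vertex cover of size 2 (every listed pair touches it), so no matching can be larger.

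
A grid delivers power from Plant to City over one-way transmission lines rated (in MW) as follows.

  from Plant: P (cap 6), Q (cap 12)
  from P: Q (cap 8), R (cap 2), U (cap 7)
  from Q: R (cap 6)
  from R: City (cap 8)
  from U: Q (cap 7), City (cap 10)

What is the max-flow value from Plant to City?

Augment Plant→P→R→City: bottleneck 2, flow now 2.
Augment Plant→P→U→City: bottleneck 4, flow now 6.
Augment Plant→Q→R→City: bottleneck 6, flow now 12.
No augmenting path remains; maximum flow = 12.
In the residual graph, reachable from Plant: {Plant, Q}.
Min-cut edges: Plant→P (6), Q→R (6); capacity 6 + 6 = 12.
This cut is saturated, so no flow can exceed 12.

12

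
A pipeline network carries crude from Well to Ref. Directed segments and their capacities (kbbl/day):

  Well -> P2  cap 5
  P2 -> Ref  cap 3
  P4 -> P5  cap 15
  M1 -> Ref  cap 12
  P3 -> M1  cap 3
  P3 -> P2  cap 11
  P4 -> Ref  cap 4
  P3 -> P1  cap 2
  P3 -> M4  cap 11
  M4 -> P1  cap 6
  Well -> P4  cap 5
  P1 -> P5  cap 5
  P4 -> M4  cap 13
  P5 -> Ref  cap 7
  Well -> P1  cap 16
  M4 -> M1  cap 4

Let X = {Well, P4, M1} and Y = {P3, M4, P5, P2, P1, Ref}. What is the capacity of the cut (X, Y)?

Edges leaving {Well, P4, M1}: Well→P2 (5), Well→P1 (16), P4→M4 (13), P4→P5 (15), P4→Ref (4), M1→Ref (12).
Cut capacity = 5 + 16 + 13 + 15 + 4 + 12 = 65.

65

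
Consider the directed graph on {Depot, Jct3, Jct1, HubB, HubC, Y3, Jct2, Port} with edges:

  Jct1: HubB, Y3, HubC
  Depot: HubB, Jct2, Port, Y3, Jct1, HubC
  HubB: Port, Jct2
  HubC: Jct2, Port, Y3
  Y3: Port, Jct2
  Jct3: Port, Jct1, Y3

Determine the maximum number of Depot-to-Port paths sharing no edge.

Assign every edge capacity 1; by Menger, the answer equals the max flow.
Path Depot→Port (+1); total 1.
Path Depot→HubB→Port (+1); total 2.
Path Depot→HubC→Port (+1); total 3.
Path Depot→Y3→Port (+1); total 4.
No residual Depot→Port path; max flow = 4.
Certifying cut of size 4: {Depot→Port, HubB→Port, HubC→Port, Y3→Port}.

4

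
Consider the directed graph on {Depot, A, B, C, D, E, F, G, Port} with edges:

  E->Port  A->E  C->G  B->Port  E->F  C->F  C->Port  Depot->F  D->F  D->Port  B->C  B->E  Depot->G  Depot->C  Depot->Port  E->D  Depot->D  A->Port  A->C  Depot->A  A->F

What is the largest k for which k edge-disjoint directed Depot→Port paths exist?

4

Assign every edge capacity 1; by Menger, the answer equals the max flow.
Path Depot→Port (+1); total 1.
Path Depot→A→Port (+1); total 2.
Path Depot→C→Port (+1); total 3.
Path Depot→D→Port (+1); total 4.
No residual Depot→Port path; max flow = 4.
Certifying cut of size 4: {Depot→A, Depot→C, Depot→D, Depot→Port}.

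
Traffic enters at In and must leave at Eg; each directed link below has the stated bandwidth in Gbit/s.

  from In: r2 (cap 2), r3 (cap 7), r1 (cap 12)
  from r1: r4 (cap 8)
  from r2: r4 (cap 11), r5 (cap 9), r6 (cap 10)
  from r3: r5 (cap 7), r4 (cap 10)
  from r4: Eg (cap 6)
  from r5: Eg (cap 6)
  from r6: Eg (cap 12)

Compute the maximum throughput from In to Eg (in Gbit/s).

14

Augment In→r1→r4→Eg: bottleneck 6, flow now 6.
Augment In→r2→r5→Eg: bottleneck 2, flow now 8.
Augment In→r3→r5→Eg: bottleneck 4, flow now 12.
Augment In→r3→r5→r2→r6→Eg: bottleneck 2, flow now 14. (uses reverse residual edge)
No augmenting path remains; maximum flow = 14.
In the residual graph, reachable from In: {In, r1, r3, r4, r5}.
Min-cut edges: In→r2 (2), r4→Eg (6), r5→Eg (6); capacity 2 + 6 + 6 = 14.
This cut is saturated, so no flow can exceed 14.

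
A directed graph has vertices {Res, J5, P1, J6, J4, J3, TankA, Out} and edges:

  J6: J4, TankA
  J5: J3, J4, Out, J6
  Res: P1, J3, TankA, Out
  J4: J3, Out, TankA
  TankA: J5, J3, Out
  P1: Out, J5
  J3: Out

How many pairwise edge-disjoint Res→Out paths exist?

Assign every edge capacity 1; by Menger, the answer equals the max flow.
Path Res→Out (+1); total 1.
Path Res→P1→Out (+1); total 2.
Path Res→J3→Out (+1); total 3.
Path Res→TankA→Out (+1); total 4.
No residual Res→Out path; max flow = 4.
Certifying cut of size 4: {Res→J3, Res→Out, Res→P1, Res→TankA}.

4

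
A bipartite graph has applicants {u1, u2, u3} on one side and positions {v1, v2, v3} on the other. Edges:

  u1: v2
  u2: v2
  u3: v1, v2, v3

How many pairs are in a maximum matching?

2

Unit-capacity flow: source→left, listed edges, right→sink; max matching = max flow.
Augmenting path u1→v2 (+1); matched 1.
Augmenting path u3→v1 (+1); matched 2.
No augmenting path remains; maximum matching = 2.
König certificate: {u3, v2} is a vertex cover of size 2 (every listed pair touches it), so no matching can be larger.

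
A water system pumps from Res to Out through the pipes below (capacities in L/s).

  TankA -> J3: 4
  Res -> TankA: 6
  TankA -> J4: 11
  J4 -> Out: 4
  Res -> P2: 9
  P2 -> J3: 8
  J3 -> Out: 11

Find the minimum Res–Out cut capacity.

Augment Res→P2→J3→Out: bottleneck 8, flow now 8.
Augment Res→TankA→J4→Out: bottleneck 4, flow now 12.
Augment Res→TankA→J3→Out: bottleneck 2, flow now 14.
No augmenting path remains; maximum flow = 14.
By max-flow min-cut, the minimum cut capacity equals the max flow.
In the residual graph, reachable from Res: {Res, P2}.
Min-cut edges: Res→TankA (6), P2→J3 (8); capacity 6 + 8 = 14.

14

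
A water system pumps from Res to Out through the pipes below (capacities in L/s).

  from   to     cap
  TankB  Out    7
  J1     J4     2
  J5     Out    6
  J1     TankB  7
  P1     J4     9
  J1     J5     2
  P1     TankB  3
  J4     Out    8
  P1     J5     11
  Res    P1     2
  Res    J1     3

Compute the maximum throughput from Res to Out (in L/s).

5

Augment Res→J1→J5→Out: bottleneck 2, flow now 2.
Augment Res→J1→J4→Out: bottleneck 1, flow now 3.
Augment Res→P1→J5→Out: bottleneck 2, flow now 5.
No augmenting path remains; maximum flow = 5.
In the residual graph, reachable from Res: {Res}.
Min-cut edges: Res→J1 (3), Res→P1 (2); capacity 3 + 2 = 5.
This cut is saturated, so no flow can exceed 5.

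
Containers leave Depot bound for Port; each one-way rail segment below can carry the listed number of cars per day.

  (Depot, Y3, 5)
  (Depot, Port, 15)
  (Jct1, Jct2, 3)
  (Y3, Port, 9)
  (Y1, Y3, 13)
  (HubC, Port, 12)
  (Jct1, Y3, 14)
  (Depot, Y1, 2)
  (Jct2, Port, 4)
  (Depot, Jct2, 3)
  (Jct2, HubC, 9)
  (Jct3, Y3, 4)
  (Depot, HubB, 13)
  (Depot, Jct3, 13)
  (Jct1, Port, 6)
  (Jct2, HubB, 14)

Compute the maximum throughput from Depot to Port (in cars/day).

Augment Depot→Port: bottleneck 15, flow now 15.
Augment Depot→Jct2→Port: bottleneck 3, flow now 18.
Augment Depot→Y3→Port: bottleneck 5, flow now 23.
Augment Depot→Jct3→Y3→Port: bottleneck 4, flow now 27.
No augmenting path remains; maximum flow = 27.
In the residual graph, reachable from Depot: {Depot, Jct3, Y1, HubB, Y3}.
Min-cut edges: Depot→Jct2 (3), Depot→Port (15), Y3→Port (9); capacity 3 + 15 + 9 = 27.
This cut is saturated, so no flow can exceed 27.

27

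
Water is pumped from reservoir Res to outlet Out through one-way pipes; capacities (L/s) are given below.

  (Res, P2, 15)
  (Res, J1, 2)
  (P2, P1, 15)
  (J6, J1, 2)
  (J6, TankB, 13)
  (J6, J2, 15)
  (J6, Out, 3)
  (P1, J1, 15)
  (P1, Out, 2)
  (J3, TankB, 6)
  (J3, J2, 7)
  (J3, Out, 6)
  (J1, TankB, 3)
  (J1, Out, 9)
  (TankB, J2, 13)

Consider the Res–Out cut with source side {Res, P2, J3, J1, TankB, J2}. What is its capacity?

30

Edges leaving {Res, P2, J3, J1, TankB, J2}: P2→P1 (15), J3→Out (6), J1→Out (9).
Cut capacity = 15 + 6 + 9 = 30.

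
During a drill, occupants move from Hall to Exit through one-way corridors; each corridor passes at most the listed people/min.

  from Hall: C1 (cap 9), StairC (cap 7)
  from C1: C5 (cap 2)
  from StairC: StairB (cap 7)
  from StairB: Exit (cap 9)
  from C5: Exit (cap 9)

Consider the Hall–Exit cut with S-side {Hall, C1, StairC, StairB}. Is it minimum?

No — its capacity is 11, but the minimum cut has capacity 9.

Given cut capacity: 2 + 9 = 11.
Augment Hall→C1→C5→Exit: bottleneck 2, flow now 2.
Augment Hall→StairC→StairB→Exit: bottleneck 7, flow now 9.
No augmenting path remains; maximum flow = 9.
In the residual graph, reachable from Hall: {Hall, C1}.
Min-cut edges: Hall→StairC (7), C1→C5 (2); capacity 7 + 2 = 9.
Cut capacity 11 exceeds the max flow 9, so it is not minimum.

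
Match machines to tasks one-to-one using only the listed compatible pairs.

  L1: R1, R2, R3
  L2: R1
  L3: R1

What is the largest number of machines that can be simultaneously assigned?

Unit-capacity flow: source→left, listed edges, right→sink; max matching = max flow.
Augmenting path L1→R1 (+1); matched 1.
Augmenting path L2→R1→L1→R2 (+1); matched 2.
No augmenting path remains; maximum matching = 2.
König certificate: {L1, R1} is a vertex cover of size 2 (every listed pair touches it), so no matching can be larger.

2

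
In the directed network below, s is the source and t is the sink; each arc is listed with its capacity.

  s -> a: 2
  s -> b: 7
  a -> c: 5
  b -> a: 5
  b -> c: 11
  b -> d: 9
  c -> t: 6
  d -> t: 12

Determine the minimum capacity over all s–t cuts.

9

Augment s→a→c→t: bottleneck 2, flow now 2.
Augment s→b→c→t: bottleneck 4, flow now 6.
Augment s→b→d→t: bottleneck 3, flow now 9.
No augmenting path remains; maximum flow = 9.
By max-flow min-cut, the minimum cut capacity equals the max flow.
In the residual graph, reachable from s: {s}.
Min-cut edges: s→a (2), s→b (7); capacity 2 + 7 = 9.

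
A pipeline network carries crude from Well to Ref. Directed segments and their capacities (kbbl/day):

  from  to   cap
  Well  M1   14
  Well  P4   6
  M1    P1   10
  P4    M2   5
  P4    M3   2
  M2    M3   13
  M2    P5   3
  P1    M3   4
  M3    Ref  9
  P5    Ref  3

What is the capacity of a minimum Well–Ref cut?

10

Augment Well→P4→M3→Ref: bottleneck 2, flow now 2.
Augment Well→M1→P1→M3→Ref: bottleneck 4, flow now 6.
Augment Well→P4→M2→M3→Ref: bottleneck 3, flow now 9.
Augment Well→P4→M2→P5→Ref: bottleneck 1, flow now 10.
No augmenting path remains; maximum flow = 10.
By max-flow min-cut, the minimum cut capacity equals the max flow.
In the residual graph, reachable from Well: {Well, M1, P1}.
Min-cut edges: Well→P4 (6), P1→M3 (4); capacity 6 + 4 = 10.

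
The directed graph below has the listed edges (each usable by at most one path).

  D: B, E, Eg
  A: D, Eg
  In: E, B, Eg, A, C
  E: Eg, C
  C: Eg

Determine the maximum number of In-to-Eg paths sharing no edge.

4

Assign every edge capacity 1; by Menger, the answer equals the max flow.
Path In→Eg (+1); total 1.
Path In→A→Eg (+1); total 2.
Path In→C→Eg (+1); total 3.
Path In→E→Eg (+1); total 4.
No residual In→Eg path; max flow = 4.
Certifying cut of size 4: {In→A, In→C, In→E, In→Eg}.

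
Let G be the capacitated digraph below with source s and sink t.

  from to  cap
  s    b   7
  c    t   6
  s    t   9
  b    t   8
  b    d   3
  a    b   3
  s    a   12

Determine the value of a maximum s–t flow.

Augment s→t: bottleneck 9, flow now 9.
Augment s→b→t: bottleneck 7, flow now 16.
Augment s→a→b→t: bottleneck 1, flow now 17.
No augmenting path remains; maximum flow = 17.
In the residual graph, reachable from s: {s, a, b, d}.
Min-cut edges: s→t (9), b→t (8); capacity 9 + 8 = 17.
This cut is saturated, so no flow can exceed 17.

17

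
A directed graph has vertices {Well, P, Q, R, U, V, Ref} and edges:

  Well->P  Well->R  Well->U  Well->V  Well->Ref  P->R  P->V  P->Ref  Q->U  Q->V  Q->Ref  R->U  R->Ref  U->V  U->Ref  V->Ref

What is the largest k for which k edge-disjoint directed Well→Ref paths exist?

5

Assign every edge capacity 1; by Menger, the answer equals the max flow.
Path Well→Ref (+1); total 1.
Path Well→P→Ref (+1); total 2.
Path Well→R→Ref (+1); total 3.
Path Well→U→Ref (+1); total 4.
Path Well→V→Ref (+1); total 5.
No residual Well→Ref path; max flow = 5.
Certifying cut of size 5: {Well→P, Well→R, Well→Ref, Well→U, Well→V}.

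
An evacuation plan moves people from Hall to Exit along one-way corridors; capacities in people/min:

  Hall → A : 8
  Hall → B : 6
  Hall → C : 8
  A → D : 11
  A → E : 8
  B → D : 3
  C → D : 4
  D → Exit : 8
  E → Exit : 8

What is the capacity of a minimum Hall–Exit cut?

Augment Hall→A→D→Exit: bottleneck 8, flow now 8.
Augment Hall→B→D→A→E→Exit: bottleneck 3, flow now 11. (uses reverse residual edge)
Augment Hall→C→D→A→E→Exit: bottleneck 4, flow now 15. (uses reverse residual edge)
No augmenting path remains; maximum flow = 15.
By max-flow min-cut, the minimum cut capacity equals the max flow.
In the residual graph, reachable from Hall: {Hall, B, C}.
Min-cut edges: Hall→A (8), B→D (3), C→D (4); capacity 8 + 3 + 4 = 15.

15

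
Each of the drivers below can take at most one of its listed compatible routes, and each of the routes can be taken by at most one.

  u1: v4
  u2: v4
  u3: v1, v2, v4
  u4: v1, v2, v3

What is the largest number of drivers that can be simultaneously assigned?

3

Unit-capacity flow: source→left, listed edges, right→sink; max matching = max flow.
Augmenting path u1→v4 (+1); matched 1.
Augmenting path u3→v1 (+1); matched 2.
Augmenting path u4→v2 (+1); matched 3.
No augmenting path remains; maximum matching = 3.
König certificate: {u3, u4, v4} is a vertex cover of size 3 (every listed pair touches it), so no matching can be larger.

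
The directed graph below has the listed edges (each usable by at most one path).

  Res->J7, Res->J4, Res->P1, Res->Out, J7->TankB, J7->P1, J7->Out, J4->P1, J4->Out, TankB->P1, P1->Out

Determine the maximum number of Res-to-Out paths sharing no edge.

4

Assign every edge capacity 1; by Menger, the answer equals the max flow.
Path Res→Out (+1); total 1.
Path Res→J7→Out (+1); total 2.
Path Res→J4→Out (+1); total 3.
Path Res→P1→Out (+1); total 4.
No residual Res→Out path; max flow = 4.
Certifying cut of size 4: {Res→J4, Res→J7, Res→Out, Res→P1}.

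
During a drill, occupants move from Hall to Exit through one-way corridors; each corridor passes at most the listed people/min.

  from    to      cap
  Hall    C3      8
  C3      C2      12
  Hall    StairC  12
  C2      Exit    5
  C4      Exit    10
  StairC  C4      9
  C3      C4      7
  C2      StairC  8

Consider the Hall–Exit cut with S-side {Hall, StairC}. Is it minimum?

Given cut capacity: 8 + 9 = 17.
Augment Hall→C3→C2→Exit: bottleneck 5, flow now 5.
Augment Hall→C3→C4→Exit: bottleneck 3, flow now 8.
Augment Hall→StairC→C4→Exit: bottleneck 7, flow now 15.
No augmenting path remains; maximum flow = 15.
In the residual graph, reachable from Hall: {Hall, C3, StairC, C2, C4}.
Min-cut edges: C2→Exit (5), C4→Exit (10); capacity 5 + 10 = 15.
Cut capacity 17 exceeds the max flow 15, so it is not minimum.

No — its capacity is 17, but the minimum cut has capacity 15.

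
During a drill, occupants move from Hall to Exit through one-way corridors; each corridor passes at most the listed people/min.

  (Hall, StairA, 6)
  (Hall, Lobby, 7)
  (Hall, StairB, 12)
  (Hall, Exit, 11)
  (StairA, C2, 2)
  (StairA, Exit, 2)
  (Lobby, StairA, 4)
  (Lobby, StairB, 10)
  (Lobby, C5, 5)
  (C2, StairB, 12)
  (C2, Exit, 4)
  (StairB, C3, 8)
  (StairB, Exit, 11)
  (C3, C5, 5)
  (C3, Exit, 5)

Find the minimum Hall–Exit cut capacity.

31

Augment Hall→Exit: bottleneck 11, flow now 11.
Augment Hall→StairA→Exit: bottleneck 2, flow now 13.
Augment Hall→StairB→Exit: bottleneck 11, flow now 24.
Augment Hall→StairA→C2→Exit: bottleneck 2, flow now 26.
Augment Hall→StairB→C3→Exit: bottleneck 1, flow now 27.
Augment Hall→Lobby→StairB→C3→Exit: bottleneck 4, flow now 31.
No augmenting path remains; maximum flow = 31.
By max-flow min-cut, the minimum cut capacity equals the max flow.
In the residual graph, reachable from Hall: {Hall, StairA, Lobby, StairB, C3, C5}.
Min-cut edges: Hall→Exit (11), StairA→C2 (2), StairA→Exit (2), StairB→Exit (11), C3→Exit (5); capacity 11 + 2 + 2 + 11 + 5 = 31.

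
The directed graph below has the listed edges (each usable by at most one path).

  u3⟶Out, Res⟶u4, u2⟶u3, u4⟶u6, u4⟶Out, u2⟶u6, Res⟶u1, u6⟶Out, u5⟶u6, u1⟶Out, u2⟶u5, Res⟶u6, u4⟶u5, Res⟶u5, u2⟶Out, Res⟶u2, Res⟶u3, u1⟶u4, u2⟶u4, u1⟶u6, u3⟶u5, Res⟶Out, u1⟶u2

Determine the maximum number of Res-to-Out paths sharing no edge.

Assign every edge capacity 1; by Menger, the answer equals the max flow.
Path Res→Out (+1); total 1.
Path Res→u1→Out (+1); total 2.
Path Res→u2→Out (+1); total 3.
Path Res→u3→Out (+1); total 4.
Path Res→u4→Out (+1); total 5.
Path Res→u6→Out (+1); total 6.
No residual Res→Out path; max flow = 6.
Certifying cut of size 6: {Res→Out, Res→u1, Res→u2, Res→u3, Res→u4, u6→Out}.

6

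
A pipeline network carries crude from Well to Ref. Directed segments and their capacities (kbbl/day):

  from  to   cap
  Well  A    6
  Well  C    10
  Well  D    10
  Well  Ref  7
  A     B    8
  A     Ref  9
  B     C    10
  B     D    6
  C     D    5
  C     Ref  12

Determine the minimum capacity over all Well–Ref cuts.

Augment Well→Ref: bottleneck 7, flow now 7.
Augment Well→A→Ref: bottleneck 6, flow now 13.
Augment Well→C→Ref: bottleneck 10, flow now 23.
No augmenting path remains; maximum flow = 23.
By max-flow min-cut, the minimum cut capacity equals the max flow.
In the residual graph, reachable from Well: {Well, D}.
Min-cut edges: Well→A (6), Well→C (10), Well→Ref (7); capacity 6 + 10 + 7 = 23.

23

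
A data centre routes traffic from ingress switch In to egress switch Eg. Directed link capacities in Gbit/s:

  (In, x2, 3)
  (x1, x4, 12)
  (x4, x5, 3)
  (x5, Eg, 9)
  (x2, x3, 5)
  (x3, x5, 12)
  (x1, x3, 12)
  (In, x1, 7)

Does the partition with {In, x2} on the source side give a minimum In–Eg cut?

Given cut capacity: 7 + 5 = 12.
Augment In→x1→x3→x5→Eg: bottleneck 7, flow now 7.
Augment In→x2→x3→x5→Eg: bottleneck 2, flow now 9.
No augmenting path remains; maximum flow = 9.
In the residual graph, reachable from In: {In, x1, x2, x3, x4, x5}.
Min-cut edges: x5→Eg (9); capacity 9 = 9.
Cut capacity 12 exceeds the max flow 9, so it is not minimum.

No — its capacity is 12, but the minimum cut has capacity 9.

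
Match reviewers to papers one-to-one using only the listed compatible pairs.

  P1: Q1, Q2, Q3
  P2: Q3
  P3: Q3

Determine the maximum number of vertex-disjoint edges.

2

Unit-capacity flow: source→left, listed edges, right→sink; max matching = max flow.
Augmenting path P1→Q1 (+1); matched 1.
Augmenting path P2→Q3 (+1); matched 2.
No augmenting path remains; maximum matching = 2.
König certificate: {P1, Q3} is a vertex cover of size 2 (every listed pair touches it), so no matching can be larger.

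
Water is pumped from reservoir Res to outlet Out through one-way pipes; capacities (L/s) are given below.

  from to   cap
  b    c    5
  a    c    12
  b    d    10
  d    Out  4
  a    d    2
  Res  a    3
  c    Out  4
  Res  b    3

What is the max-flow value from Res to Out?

6

Augment Res→a→c→Out: bottleneck 3, flow now 3.
Augment Res→b→c→Out: bottleneck 1, flow now 4.
Augment Res→b→d→Out: bottleneck 2, flow now 6.
No augmenting path remains; maximum flow = 6.
In the residual graph, reachable from Res: {Res}.
Min-cut edges: Res→a (3), Res→b (3); capacity 3 + 3 = 6.
This cut is saturated, so no flow can exceed 6.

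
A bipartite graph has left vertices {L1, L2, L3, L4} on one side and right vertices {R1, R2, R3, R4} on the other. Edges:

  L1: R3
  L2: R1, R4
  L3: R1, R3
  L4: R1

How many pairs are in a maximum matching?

Unit-capacity flow: source→left, listed edges, right→sink; max matching = max flow.
Augmenting path L1→R3 (+1); matched 1.
Augmenting path L2→R1 (+1); matched 2.
Augmenting path L3→R1→L2→R4 (+1); matched 3.
No augmenting path remains; maximum matching = 3.
König certificate: {L2, R1, R3} is a vertex cover of size 3 (every listed pair touches it), so no matching can be larger.

3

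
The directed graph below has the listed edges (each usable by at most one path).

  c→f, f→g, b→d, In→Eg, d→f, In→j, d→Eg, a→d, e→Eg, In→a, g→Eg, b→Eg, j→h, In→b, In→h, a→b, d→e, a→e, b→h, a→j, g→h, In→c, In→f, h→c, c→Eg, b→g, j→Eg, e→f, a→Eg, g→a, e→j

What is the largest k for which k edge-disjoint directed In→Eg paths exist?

Assign every edge capacity 1; by Menger, the answer equals the max flow.
Path In→Eg (+1); total 1.
Path In→a→Eg (+1); total 2.
Path In→b→Eg (+1); total 3.
Path In→c→Eg (+1); total 4.
Path In→j→Eg (+1); total 5.
Path In→f→g→Eg (+1); total 6.
No residual In→Eg path; max flow = 6.
Certifying cut of size 6: {In→Eg, In→a, In→b, In→j, c→Eg, f→g}.

6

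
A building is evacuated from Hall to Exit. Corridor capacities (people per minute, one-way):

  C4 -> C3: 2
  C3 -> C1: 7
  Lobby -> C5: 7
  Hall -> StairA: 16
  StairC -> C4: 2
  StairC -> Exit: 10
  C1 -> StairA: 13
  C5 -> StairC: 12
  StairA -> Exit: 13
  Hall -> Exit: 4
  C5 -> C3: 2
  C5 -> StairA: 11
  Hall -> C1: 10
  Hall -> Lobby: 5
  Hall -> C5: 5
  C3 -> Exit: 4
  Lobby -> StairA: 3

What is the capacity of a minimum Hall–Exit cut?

Augment Hall→Exit: bottleneck 4, flow now 4.
Augment Hall→StairA→Exit: bottleneck 13, flow now 17.
Augment Hall→C5→StairC→Exit: bottleneck 5, flow now 22.
Augment Hall→Lobby→C5→StairC→Exit: bottleneck 5, flow now 27.
No augmenting path remains; maximum flow = 27.
By max-flow min-cut, the minimum cut capacity equals the max flow.
In the residual graph, reachable from Hall: {Hall, C1, StairA}.
Min-cut edges: Hall→Lobby (5), Hall→C5 (5), Hall→Exit (4), StairA→Exit (13); capacity 5 + 5 + 4 + 13 = 27.

27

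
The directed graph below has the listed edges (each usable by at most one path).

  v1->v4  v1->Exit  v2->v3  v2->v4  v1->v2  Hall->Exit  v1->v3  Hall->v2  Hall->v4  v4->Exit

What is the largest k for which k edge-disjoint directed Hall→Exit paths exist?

Assign every edge capacity 1; by Menger, the answer equals the max flow.
Path Hall→Exit (+1); total 1.
Path Hall→v4→Exit (+1); total 2.
No residual Hall→Exit path; max flow = 2.
Certifying cut of size 2: {Hall→Exit, v4→Exit}.

2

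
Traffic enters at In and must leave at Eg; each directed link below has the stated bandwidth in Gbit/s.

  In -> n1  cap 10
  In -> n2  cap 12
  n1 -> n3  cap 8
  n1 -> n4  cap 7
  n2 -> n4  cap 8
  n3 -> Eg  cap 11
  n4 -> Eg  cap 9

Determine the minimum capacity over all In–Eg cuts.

Augment In→n1→n3→Eg: bottleneck 8, flow now 8.
Augment In→n1→n4→Eg: bottleneck 2, flow now 10.
Augment In→n2→n4→Eg: bottleneck 7, flow now 17.
No augmenting path remains; maximum flow = 17.
By max-flow min-cut, the minimum cut capacity equals the max flow.
In the residual graph, reachable from In: {In, n1, n2, n4}.
Min-cut edges: n1→n3 (8), n4→Eg (9); capacity 8 + 9 = 17.

17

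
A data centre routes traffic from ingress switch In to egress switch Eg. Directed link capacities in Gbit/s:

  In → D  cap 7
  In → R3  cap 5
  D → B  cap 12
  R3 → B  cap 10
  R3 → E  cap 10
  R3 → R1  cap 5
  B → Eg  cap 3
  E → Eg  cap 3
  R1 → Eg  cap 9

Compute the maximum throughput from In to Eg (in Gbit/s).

8

Augment In→D→B→Eg: bottleneck 3, flow now 3.
Augment In→R3→E→Eg: bottleneck 3, flow now 6.
Augment In→R3→R1→Eg: bottleneck 2, flow now 8.
No augmenting path remains; maximum flow = 8.
In the residual graph, reachable from In: {In, D, B}.
Min-cut edges: In→R3 (5), B→Eg (3); capacity 5 + 3 = 8.
This cut is saturated, so no flow can exceed 8.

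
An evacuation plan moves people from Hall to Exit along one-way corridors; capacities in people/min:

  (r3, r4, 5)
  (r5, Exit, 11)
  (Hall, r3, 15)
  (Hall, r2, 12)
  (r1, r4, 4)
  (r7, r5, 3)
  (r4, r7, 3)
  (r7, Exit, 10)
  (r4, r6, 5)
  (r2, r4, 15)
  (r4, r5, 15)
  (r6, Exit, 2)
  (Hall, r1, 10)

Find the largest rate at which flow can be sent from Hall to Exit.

Augment Hall→r1→r4→r5→Exit: bottleneck 4, flow now 4.
Augment Hall→r2→r4→r5→Exit: bottleneck 7, flow now 11.
Augment Hall→r2→r4→r6→Exit: bottleneck 2, flow now 13.
Augment Hall→r2→r4→r7→Exit: bottleneck 3, flow now 16.
No augmenting path remains; maximum flow = 16.
In the residual graph, reachable from Hall: {Hall, r1, r2, r3, r4, r5, r6}.
Min-cut edges: r4→r7 (3), r5→Exit (11), r6→Exit (2); capacity 3 + 11 + 2 = 16.
This cut is saturated, so no flow can exceed 16.

16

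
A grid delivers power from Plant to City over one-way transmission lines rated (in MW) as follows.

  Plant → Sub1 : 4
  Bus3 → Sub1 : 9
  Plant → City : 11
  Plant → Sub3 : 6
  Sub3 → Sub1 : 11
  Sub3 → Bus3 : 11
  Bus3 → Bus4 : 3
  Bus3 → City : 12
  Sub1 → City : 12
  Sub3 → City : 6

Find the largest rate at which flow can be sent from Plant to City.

21

Augment Plant→City: bottleneck 11, flow now 11.
Augment Plant→Sub3→City: bottleneck 6, flow now 17.
Augment Plant→Sub1→City: bottleneck 4, flow now 21.
No augmenting path remains; maximum flow = 21.
In the residual graph, reachable from Plant: {Plant}.
Min-cut edges: Plant→Sub3 (6), Plant→Sub1 (4), Plant→City (11); capacity 6 + 4 + 11 = 21.
This cut is saturated, so no flow can exceed 21.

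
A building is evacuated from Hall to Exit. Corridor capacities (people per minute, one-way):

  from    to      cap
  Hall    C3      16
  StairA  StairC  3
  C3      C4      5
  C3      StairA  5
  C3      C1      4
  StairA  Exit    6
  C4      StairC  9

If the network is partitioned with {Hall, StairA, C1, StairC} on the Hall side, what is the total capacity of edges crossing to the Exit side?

22

Edges leaving {Hall, StairA, C1, StairC}: Hall→C3 (16), StairA→Exit (6).
Cut capacity = 16 + 6 = 22.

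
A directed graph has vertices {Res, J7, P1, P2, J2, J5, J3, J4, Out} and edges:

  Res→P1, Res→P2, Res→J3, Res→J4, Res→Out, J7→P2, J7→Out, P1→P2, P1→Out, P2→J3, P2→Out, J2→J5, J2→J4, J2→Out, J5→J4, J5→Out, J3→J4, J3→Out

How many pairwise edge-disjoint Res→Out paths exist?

Assign every edge capacity 1; by Menger, the answer equals the max flow.
Path Res→Out (+1); total 1.
Path Res→P1→Out (+1); total 2.
Path Res→P2→Out (+1); total 3.
Path Res→J3→Out (+1); total 4.
No residual Res→Out path; max flow = 4.
Certifying cut of size 4: {Res→J3, Res→Out, Res→P1, Res→P2}.

4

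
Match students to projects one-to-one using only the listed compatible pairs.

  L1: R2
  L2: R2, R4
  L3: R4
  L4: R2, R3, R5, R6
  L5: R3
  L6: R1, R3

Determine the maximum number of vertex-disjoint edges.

Unit-capacity flow: source→left, listed edges, right→sink; max matching = max flow.
Augmenting path L1→R2 (+1); matched 1.
Augmenting path L2→R4 (+1); matched 2.
Augmenting path L4→R3 (+1); matched 3.
Augmenting path L6→R1 (+1); matched 4.
Augmenting path L5→R3→L4→R5 (+1); matched 5.
No augmenting path remains; maximum matching = 5.
König certificate: {L4, L5, L6, R2, R4} is a vertex cover of size 5 (every listed pair touches it), so no matching can be larger.

5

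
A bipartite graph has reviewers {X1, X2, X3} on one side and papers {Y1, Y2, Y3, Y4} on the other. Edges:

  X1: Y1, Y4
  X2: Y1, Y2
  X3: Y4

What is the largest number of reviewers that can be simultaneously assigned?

3

Unit-capacity flow: source→left, listed edges, right→sink; max matching = max flow.
Augmenting path X1→Y1 (+1); matched 1.
Augmenting path X2→Y2 (+1); matched 2.
Augmenting path X3→Y4 (+1); matched 3.
No augmenting path remains; maximum matching = 3.
König certificate: {X1, X2, X3} is a vertex cover of size 3 (every listed pair touches it), so no matching can be larger.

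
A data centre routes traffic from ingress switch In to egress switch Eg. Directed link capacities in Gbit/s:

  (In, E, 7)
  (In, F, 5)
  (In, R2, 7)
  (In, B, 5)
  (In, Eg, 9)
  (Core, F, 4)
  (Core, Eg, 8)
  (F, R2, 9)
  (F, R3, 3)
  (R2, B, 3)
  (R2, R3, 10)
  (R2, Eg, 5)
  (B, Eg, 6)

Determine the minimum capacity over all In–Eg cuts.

Augment In→Eg: bottleneck 9, flow now 9.
Augment In→R2→Eg: bottleneck 5, flow now 14.
Augment In→B→Eg: bottleneck 5, flow now 19.
Augment In→R2→B→Eg: bottleneck 1, flow now 20.
No augmenting path remains; maximum flow = 20.
By max-flow min-cut, the minimum cut capacity equals the max flow.
In the residual graph, reachable from In: {In, E, F, R2, B, R3}.
Min-cut edges: In→Eg (9), R2→Eg (5), B→Eg (6); capacity 9 + 5 + 6 = 20.

20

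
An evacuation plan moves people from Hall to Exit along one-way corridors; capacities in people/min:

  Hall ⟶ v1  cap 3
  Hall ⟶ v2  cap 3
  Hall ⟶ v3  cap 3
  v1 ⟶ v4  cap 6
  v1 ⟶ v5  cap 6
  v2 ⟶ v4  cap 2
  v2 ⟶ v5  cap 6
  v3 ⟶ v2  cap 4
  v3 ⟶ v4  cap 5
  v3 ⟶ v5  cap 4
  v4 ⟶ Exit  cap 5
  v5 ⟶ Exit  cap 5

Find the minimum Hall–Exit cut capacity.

9

Augment Hall→v1→v4→Exit: bottleneck 3, flow now 3.
Augment Hall→v2→v4→Exit: bottleneck 2, flow now 5.
Augment Hall→v2→v5→Exit: bottleneck 1, flow now 6.
Augment Hall→v3→v5→Exit: bottleneck 3, flow now 9.
No augmenting path remains; maximum flow = 9.
By max-flow min-cut, the minimum cut capacity equals the max flow.
In the residual graph, reachable from Hall: {Hall}.
Min-cut edges: Hall→v1 (3), Hall→v2 (3), Hall→v3 (3); capacity 3 + 3 + 3 = 9.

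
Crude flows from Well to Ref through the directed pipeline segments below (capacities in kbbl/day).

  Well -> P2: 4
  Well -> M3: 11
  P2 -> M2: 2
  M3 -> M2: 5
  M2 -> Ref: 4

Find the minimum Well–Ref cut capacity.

Augment Well→P2→M2→Ref: bottleneck 2, flow now 2.
Augment Well→M3→M2→Ref: bottleneck 2, flow now 4.
No augmenting path remains; maximum flow = 4.
By max-flow min-cut, the minimum cut capacity equals the max flow.
In the residual graph, reachable from Well: {Well, P2, M3, M2}.
Min-cut edges: M2→Ref (4); capacity 4 = 4.

4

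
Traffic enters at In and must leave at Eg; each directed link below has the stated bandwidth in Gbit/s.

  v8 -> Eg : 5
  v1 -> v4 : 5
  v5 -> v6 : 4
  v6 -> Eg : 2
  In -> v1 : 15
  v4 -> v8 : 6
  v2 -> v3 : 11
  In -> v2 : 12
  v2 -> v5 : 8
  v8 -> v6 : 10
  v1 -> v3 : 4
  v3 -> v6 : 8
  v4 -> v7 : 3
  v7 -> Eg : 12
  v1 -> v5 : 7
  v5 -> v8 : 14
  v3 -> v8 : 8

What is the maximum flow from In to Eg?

10

Augment In→v1→v3→v6→Eg: bottleneck 2, flow now 2.
Augment In→v1→v3→v8→Eg: bottleneck 2, flow now 4.
Augment In→v1→v4→v7→Eg: bottleneck 3, flow now 7.
Augment In→v1→v4→v8→Eg: bottleneck 2, flow now 9.
Augment In→v1→v5→v8→Eg: bottleneck 1, flow now 10.
No augmenting path remains; maximum flow = 10.
In the residual graph, reachable from In: {In, v1, v2, v3, v4, v5, v6, v8}.
Min-cut edges: v4→v7 (3), v6→Eg (2), v8→Eg (5); capacity 3 + 2 + 5 = 10.
This cut is saturated, so no flow can exceed 10.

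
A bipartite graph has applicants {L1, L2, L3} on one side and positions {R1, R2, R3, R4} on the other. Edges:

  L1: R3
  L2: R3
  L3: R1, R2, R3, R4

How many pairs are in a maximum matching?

Unit-capacity flow: source→left, listed edges, right→sink; max matching = max flow.
Augmenting path L1→R3 (+1); matched 1.
Augmenting path L3→R1 (+1); matched 2.
No augmenting path remains; maximum matching = 2.
König certificate: {L3, R3} is a vertex cover of size 2 (every listed pair touches it), so no matching can be larger.

2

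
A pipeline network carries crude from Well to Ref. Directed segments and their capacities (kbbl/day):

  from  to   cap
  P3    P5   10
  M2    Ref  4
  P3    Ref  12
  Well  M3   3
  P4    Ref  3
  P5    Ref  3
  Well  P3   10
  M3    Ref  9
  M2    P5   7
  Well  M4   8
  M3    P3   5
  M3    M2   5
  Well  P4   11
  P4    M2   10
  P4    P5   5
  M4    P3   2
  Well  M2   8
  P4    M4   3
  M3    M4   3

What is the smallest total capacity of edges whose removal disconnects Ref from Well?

25

Augment Well→P4→Ref: bottleneck 3, flow now 3.
Augment Well→M3→Ref: bottleneck 3, flow now 6.
Augment Well→P3→Ref: bottleneck 10, flow now 16.
Augment Well→M2→Ref: bottleneck 4, flow now 20.
Augment Well→P4→P5→Ref: bottleneck 3, flow now 23.
Augment Well→M4→P3→Ref: bottleneck 2, flow now 25.
No augmenting path remains; maximum flow = 25.
By max-flow min-cut, the minimum cut capacity equals the max flow.
In the residual graph, reachable from Well: {Well, P4, M4, M2, P5}.
Min-cut edges: Well→M3 (3), Well→P3 (10), P4→Ref (3), M4→P3 (2), M2→Ref (4), P5→Ref (3); capacity 3 + 10 + 3 + 2 + 4 + 3 = 25.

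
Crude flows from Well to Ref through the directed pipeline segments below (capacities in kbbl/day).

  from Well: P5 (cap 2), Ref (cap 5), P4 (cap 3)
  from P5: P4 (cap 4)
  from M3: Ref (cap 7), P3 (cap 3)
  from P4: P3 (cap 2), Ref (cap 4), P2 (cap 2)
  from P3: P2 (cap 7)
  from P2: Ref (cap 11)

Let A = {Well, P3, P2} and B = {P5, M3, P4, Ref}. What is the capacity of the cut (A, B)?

21

Edges leaving {Well, P3, P2}: Well→P5 (2), Well→P4 (3), Well→Ref (5), P2→Ref (11).
Cut capacity = 2 + 3 + 5 + 11 = 21.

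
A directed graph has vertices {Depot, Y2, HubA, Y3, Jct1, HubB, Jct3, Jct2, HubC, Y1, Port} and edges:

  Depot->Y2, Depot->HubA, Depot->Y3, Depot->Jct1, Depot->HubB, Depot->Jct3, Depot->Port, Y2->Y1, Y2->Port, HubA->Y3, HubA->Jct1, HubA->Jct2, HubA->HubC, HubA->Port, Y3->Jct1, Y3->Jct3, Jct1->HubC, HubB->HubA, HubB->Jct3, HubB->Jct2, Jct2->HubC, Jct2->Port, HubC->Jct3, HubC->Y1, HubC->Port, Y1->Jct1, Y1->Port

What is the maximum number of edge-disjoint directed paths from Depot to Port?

Assign every edge capacity 1; by Menger, the answer equals the max flow.
Path Depot→Port (+1); total 1.
Path Depot→Y2→Port (+1); total 2.
Path Depot→HubA→Port (+1); total 3.
Path Depot→Jct1→HubC→Port (+1); total 4.
Path Depot→HubB→Jct2→Port (+1); total 5.
No residual Depot→Port path; max flow = 5.
Certifying cut of size 5: {Depot→HubA, Depot→HubB, Depot→Port, Depot→Y2, Jct1→HubC}.

5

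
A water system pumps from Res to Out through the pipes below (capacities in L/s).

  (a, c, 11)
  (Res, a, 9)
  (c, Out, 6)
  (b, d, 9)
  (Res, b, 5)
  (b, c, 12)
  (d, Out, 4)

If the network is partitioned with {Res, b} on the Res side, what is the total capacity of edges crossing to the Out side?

30

Edges leaving {Res, b}: Res→a (9), b→c (12), b→d (9).
Cut capacity = 9 + 12 + 9 = 30.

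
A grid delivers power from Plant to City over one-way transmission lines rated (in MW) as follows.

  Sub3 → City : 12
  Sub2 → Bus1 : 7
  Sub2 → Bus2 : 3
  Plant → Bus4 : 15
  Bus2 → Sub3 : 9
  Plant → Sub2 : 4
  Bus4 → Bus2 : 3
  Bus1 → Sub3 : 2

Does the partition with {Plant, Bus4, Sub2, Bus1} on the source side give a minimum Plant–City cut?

No — its capacity is 8, but the minimum cut has capacity 7.

Given cut capacity: 3 + 3 + 2 = 8.
Augment Plant→Bus4→Bus2→Sub3→City: bottleneck 3, flow now 3.
Augment Plant→Sub2→Bus2→Sub3→City: bottleneck 3, flow now 6.
Augment Plant→Sub2→Bus1→Sub3→City: bottleneck 1, flow now 7.
No augmenting path remains; maximum flow = 7.
In the residual graph, reachable from Plant: {Plant, Bus4}.
Min-cut edges: Plant→Sub2 (4), Bus4→Bus2 (3); capacity 4 + 3 = 7.
Cut capacity 8 exceeds the max flow 7, so it is not minimum.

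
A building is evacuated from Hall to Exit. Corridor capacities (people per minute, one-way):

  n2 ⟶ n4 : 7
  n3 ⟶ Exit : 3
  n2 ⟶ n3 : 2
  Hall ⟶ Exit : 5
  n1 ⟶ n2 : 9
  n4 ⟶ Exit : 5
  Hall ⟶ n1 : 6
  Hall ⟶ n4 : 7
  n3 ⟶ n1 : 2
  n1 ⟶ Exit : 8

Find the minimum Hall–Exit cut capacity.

16

Augment Hall→Exit: bottleneck 5, flow now 5.
Augment Hall→n1→Exit: bottleneck 6, flow now 11.
Augment Hall→n4→Exit: bottleneck 5, flow now 16.
No augmenting path remains; maximum flow = 16.
By max-flow min-cut, the minimum cut capacity equals the max flow.
In the residual graph, reachable from Hall: {Hall, n4}.
Min-cut edges: Hall→n1 (6), Hall→Exit (5), n4→Exit (5); capacity 6 + 5 + 5 = 16.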